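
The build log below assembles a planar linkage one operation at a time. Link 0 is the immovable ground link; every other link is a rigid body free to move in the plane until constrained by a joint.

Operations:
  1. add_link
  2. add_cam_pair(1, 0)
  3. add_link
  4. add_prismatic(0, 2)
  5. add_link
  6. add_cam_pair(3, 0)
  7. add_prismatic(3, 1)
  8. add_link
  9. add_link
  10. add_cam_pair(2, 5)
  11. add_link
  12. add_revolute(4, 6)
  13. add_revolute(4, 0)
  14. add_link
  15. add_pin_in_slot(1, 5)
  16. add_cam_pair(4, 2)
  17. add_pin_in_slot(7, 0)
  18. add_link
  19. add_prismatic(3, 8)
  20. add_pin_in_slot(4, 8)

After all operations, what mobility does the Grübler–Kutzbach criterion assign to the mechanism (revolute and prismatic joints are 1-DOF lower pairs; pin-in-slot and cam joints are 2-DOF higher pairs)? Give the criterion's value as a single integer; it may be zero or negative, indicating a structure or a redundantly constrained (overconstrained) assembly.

(L,J1,J2)=(1,0,0); link0 fixed
link1: (2,0,0)
C 1-0 [J2]: (2,0,1)
link2: (3,0,1)
P 0-2 [J1]: (3,1,1)
link3: (4,1,1)
C 3-0 [J2]: (4,1,2)
P 3-1 [J1]: (4,2,2)
link4: (5,2,2)
link5: (6,2,2)
C 2-5 [J2]: (6,2,3)
link6: (7,2,3)
R 4-6 [J1]: (7,3,3)
R 4-0 [J1]: (7,4,3)
link7: (8,4,3)
PS 1-5 [J2]: (8,4,4)
C 4-2 [J2]: (8,4,5)
PS 7-0 [J2]: (8,4,6)
link8: (9,4,6)
P 3-8 [J1]: (9,5,6)
PS 4-8 [J2]: (9,5,7)
Grübler: 3·8 − 2·5 − 7 = 7

M = 7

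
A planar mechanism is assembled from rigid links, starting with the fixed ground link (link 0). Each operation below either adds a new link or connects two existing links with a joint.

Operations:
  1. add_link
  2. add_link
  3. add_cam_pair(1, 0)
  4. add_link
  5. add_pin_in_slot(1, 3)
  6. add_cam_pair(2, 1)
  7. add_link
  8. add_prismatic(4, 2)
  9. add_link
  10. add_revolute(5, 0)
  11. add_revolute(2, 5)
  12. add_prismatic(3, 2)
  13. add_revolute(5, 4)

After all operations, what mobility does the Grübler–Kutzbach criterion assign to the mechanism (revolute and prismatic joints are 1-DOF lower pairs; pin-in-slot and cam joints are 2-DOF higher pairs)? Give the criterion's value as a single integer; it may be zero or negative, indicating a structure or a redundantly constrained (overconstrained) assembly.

M = 2

(L,J1,J2)=(1,0,0); link0 fixed
link1: (2,0,0)
link2: (3,0,0)
C 1-0 [J2]: (3,0,1)
link3: (4,0,1)
PS 1-3 [J2]: (4,0,2)
C 2-1 [J2]: (4,0,3)
link4: (5,0,3)
P 4-2 [J1]: (5,1,3)
link5: (6,1,3)
R 5-0 [J1]: (6,2,3)
R 2-5 [J1]: (6,3,3)
P 3-2 [J1]: (6,4,3)
R 5-4 [J1]: (6,5,3)
Grübler: 3·5 − 2·5 − 3 = 2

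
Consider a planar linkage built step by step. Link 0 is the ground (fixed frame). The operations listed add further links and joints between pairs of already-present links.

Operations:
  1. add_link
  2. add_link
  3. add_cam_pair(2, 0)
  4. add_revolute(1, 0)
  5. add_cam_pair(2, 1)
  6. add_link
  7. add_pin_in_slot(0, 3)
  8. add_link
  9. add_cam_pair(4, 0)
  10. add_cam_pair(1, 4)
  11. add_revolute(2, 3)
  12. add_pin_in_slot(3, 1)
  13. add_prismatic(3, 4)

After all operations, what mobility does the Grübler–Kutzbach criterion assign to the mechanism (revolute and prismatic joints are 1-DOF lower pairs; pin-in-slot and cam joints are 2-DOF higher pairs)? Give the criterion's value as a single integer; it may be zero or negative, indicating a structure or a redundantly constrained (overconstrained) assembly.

[1;0;0] (link 0 is ground)
L+ [2;0;0]
L+ [3;0;0]
C(2,0)∈J2 [3;0;1]
R(1,0)∈J1 [3;1;1]
C(2,1)∈J2 [3;1;2]
L+ [4;1;2]
PS(0,3)∈J2 [4;1;3]
L+ [5;1;3]
C(4,0)∈J2 [5;1;4]
C(1,4)∈J2 [5;1;5]
R(2,3)∈J1 [5;2;5]
PS(3,1)∈J2 [5;2;6]
P(3,4)∈J1 [5;3;6]
mobility = 12 − 6 − 6 = 0

M = 0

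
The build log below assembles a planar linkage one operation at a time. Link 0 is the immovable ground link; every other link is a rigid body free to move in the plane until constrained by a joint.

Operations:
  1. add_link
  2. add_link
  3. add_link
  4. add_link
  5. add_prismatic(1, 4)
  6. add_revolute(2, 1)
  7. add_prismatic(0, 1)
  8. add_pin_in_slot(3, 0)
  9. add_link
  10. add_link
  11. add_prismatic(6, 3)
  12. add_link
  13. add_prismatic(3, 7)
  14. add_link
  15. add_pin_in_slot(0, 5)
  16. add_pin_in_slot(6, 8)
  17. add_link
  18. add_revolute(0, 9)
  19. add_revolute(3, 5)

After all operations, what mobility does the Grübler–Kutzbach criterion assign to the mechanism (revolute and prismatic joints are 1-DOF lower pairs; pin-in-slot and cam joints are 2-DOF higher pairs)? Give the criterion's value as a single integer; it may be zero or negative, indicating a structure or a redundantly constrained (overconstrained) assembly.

L=1 J1=0 J2=0
add link → L=2 J1=0 J2=0
add link → L=3 J1=0 J2=0
add link → L=4 J1=0 J2=0
add link → L=5 J1=0 J2=0
P@1,4 dof=1 J1 → L=5 J1=1 J2=0
R@2,1 dof=1 J1 → L=5 J1=2 J2=0
P@0,1 dof=1 J1 → L=5 J1=3 J2=0
PS@3,0 dof=2 J2 → L=5 J1=3 J2=1
add link → L=6 J1=3 J2=1
add link → L=7 J1=3 J2=1
P@6,3 dof=1 J1 → L=7 J1=4 J2=1
add link → L=8 J1=4 J2=1
P@3,7 dof=1 J1 → L=8 J1=5 J2=1
add link → L=9 J1=5 J2=1
PS@0,5 dof=2 J2 → L=9 J1=5 J2=2
PS@6,8 dof=2 J2 → L=9 J1=5 J2=3
add link → L=10 J1=5 J2=3
R@0,9 dof=1 J1 → L=10 J1=6 J2=3
R@3,5 dof=1 J1 → L=10 J1=7 J2=3
M=3(L−1)−2J1−J2=3·9−2·7−3=10

M = 10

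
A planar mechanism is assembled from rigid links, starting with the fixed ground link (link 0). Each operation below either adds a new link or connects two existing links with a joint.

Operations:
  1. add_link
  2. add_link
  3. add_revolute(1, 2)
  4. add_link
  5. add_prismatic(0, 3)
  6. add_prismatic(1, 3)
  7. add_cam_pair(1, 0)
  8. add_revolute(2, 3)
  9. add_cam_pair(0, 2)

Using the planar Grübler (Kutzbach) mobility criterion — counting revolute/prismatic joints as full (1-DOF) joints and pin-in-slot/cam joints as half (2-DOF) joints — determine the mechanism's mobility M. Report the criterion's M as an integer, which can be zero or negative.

link 0 = ground. State L|J1|J2 = 1|0|0
+link1  2|0|0
+link2  3|0|0
R(1,2) f=1→J1  3|1|0
+link3  4|1|0
P(0,3) f=1→J1  4|2|0
P(1,3) f=1→J1  4|3|0
C(1,0) f=2→J2  4|3|1
R(2,3) f=1→J1  4|4|1
C(0,2) f=2→J2  4|4|2
M = 3(4−1)−2·4−2 = 9−8−2 = -1

M = -1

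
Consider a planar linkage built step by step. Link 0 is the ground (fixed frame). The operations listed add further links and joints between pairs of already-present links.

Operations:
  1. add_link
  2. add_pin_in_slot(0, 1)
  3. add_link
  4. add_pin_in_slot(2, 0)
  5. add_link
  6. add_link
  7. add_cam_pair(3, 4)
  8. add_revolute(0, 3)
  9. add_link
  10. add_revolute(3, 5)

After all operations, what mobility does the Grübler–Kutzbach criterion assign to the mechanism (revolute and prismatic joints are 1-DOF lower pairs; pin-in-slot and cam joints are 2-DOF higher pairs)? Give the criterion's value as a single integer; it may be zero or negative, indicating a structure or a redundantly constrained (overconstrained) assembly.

(L,J1,J2)=(1,0,0); link0 fixed
link1: (2,0,0)
PS 0-1 [J2]: (2,0,1)
link2: (3,0,1)
PS 2-0 [J2]: (3,0,2)
link3: (4,0,2)
link4: (5,0,2)
C 3-4 [J2]: (5,0,3)
R 0-3 [J1]: (5,1,3)
link5: (6,1,3)
R 3-5 [J1]: (6,2,3)
Grübler: 3·5 − 2·2 − 3 = 8

M = 8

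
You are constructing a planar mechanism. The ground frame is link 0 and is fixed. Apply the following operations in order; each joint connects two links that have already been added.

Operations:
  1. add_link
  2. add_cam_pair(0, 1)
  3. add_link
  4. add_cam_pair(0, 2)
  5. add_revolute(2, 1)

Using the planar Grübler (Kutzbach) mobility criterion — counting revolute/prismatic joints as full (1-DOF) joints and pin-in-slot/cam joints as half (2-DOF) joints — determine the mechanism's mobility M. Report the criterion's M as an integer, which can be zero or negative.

M = 2

L=1 J1=0 J2=0
add link → L=2 J1=0 J2=0
C@0,1 dof=2 J2 → L=2 J1=0 J2=1
add link → L=3 J1=0 J2=1
C@0,2 dof=2 J2 → L=3 J1=0 J2=2
R@2,1 dof=1 J1 → L=3 J1=1 J2=2
M=3(L−1)−2J1−J2=3·2−2·1−2=2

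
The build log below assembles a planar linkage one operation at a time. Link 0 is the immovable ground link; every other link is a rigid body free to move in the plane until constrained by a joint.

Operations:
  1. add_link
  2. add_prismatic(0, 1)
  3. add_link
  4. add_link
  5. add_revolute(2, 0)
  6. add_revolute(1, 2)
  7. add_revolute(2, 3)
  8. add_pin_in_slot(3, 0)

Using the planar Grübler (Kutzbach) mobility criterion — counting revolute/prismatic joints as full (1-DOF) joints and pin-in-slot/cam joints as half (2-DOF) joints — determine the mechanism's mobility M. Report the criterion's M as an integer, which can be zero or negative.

M = 0

L=1 J1=0 J2=0
add link → L=2 J1=0 J2=0
P@0,1 dof=1 J1 → L=2 J1=1 J2=0
add link → L=3 J1=1 J2=0
add link → L=4 J1=1 J2=0
R@2,0 dof=1 J1 → L=4 J1=2 J2=0
R@1,2 dof=1 J1 → L=4 J1=3 J2=0
R@2,3 dof=1 J1 → L=4 J1=4 J2=0
PS@3,0 dof=2 J2 → L=4 J1=4 J2=1
M=3(L−1)−2J1−J2=3·3−2·4−1=0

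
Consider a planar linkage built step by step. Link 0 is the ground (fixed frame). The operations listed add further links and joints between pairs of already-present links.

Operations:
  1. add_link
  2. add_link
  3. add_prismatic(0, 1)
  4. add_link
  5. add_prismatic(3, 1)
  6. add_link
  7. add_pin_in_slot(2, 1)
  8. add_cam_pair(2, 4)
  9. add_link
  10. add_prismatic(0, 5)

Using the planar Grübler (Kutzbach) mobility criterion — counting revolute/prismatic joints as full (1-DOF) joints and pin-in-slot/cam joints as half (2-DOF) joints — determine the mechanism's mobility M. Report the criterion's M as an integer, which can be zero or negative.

M = 7

(L,J1,J2)=(1,0,0); link0 fixed
link1: (2,0,0)
link2: (3,0,0)
P 0-1 [J1]: (3,1,0)
link3: (4,1,0)
P 3-1 [J1]: (4,2,0)
link4: (5,2,0)
PS 2-1 [J2]: (5,2,1)
C 2-4 [J2]: (5,2,2)
link5: (6,2,2)
P 0-5 [J1]: (6,3,2)
Grübler: 3·5 − 2·3 − 2 = 7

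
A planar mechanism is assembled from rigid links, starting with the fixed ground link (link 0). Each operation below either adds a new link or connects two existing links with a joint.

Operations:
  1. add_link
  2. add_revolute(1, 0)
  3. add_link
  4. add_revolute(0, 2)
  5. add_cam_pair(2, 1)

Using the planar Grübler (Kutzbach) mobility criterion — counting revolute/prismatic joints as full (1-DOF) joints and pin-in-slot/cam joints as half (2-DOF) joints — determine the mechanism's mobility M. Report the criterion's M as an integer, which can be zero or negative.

M = 1

ground; <1,0,0>
#1 <2,0,0>
R:1↔0 J1 <2,1,0>
#2 <3,1,0>
R:0↔2 J1 <3,2,0>
C:2↔1 J2 <3,2,1>
3×2 − 2×2 − 1×1 = 1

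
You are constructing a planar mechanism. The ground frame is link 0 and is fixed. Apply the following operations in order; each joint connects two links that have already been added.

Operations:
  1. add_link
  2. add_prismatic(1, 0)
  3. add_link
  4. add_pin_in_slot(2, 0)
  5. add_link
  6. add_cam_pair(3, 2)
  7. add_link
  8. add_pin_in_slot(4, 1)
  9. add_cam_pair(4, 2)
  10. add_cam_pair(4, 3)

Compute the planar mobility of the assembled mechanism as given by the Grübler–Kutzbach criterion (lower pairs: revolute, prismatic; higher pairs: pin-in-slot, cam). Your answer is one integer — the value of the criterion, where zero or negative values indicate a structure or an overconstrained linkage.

L=1 J1=0 J2=0
add link → L=2 J1=0 J2=0
P@1,0 dof=1 J1 → L=2 J1=1 J2=0
add link → L=3 J1=1 J2=0
PS@2,0 dof=2 J2 → L=3 J1=1 J2=1
add link → L=4 J1=1 J2=1
C@3,2 dof=2 J2 → L=4 J1=1 J2=2
add link → L=5 J1=1 J2=2
PS@4,1 dof=2 J2 → L=5 J1=1 J2=3
C@4,2 dof=2 J2 → L=5 J1=1 J2=4
C@4,3 dof=2 J2 → L=5 J1=1 J2=5
M=3(L−1)−2J1−J2=3·4−2·1−5=5

M = 5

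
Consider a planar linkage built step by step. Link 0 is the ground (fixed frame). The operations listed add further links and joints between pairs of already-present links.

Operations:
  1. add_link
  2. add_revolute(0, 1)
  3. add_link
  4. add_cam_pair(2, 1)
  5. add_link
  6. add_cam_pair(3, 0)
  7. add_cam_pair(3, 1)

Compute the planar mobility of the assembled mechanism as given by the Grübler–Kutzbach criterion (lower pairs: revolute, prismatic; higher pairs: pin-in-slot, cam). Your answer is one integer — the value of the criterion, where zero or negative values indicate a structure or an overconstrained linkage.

M = 4

link 0 = ground. State L|J1|J2 = 1|0|0
+link1  2|0|0
R(0,1) f=1→J1  2|1|0
+link2  3|1|0
C(2,1) f=2→J2  3|1|1
+link3  4|1|1
C(3,0) f=2→J2  4|1|2
C(3,1) f=2→J2  4|1|3
M = 3(4−1)−2·1−3 = 9−2−3 = 4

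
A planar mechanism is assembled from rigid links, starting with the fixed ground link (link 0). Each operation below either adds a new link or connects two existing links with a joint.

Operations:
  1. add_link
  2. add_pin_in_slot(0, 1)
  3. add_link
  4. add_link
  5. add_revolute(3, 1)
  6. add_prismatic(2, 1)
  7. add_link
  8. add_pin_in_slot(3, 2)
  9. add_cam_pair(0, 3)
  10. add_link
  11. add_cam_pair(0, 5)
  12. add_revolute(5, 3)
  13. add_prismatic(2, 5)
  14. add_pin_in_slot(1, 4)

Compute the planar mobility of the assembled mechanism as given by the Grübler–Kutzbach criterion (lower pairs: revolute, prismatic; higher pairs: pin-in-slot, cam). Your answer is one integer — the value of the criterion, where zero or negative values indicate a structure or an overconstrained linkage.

(L,J1,J2)=(1,0,0); link0 fixed
link1: (2,0,0)
PS 0-1 [J2]: (2,0,1)
link2: (3,0,1)
link3: (4,0,1)
R 3-1 [J1]: (4,1,1)
P 2-1 [J1]: (4,2,1)
link4: (5,2,1)
PS 3-2 [J2]: (5,2,2)
C 0-3 [J2]: (5,2,3)
link5: (6,2,3)
C 0-5 [J2]: (6,2,4)
R 5-3 [J1]: (6,3,4)
P 2-5 [J1]: (6,4,4)
PS 1-4 [J2]: (6,4,5)
Grübler: 3·5 − 2·4 − 5 = 2

M = 2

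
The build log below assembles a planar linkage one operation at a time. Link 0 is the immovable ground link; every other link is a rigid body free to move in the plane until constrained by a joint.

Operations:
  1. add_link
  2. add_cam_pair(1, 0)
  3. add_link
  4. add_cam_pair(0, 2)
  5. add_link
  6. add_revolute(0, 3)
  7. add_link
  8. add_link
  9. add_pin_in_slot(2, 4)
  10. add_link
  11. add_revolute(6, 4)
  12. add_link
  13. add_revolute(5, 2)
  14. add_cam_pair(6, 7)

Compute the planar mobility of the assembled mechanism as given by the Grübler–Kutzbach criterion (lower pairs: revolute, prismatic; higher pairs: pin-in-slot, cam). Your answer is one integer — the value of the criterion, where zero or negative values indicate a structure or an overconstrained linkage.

M = 11

ground; <1,0,0>
#1 <2,0,0>
C:1↔0 J2 <2,0,1>
#2 <3,0,1>
C:0↔2 J2 <3,0,2>
#3 <4,0,2>
R:0↔3 J1 <4,1,2>
#4 <5,1,2>
#5 <6,1,2>
PS:2↔4 J2 <6,1,3>
#6 <7,1,3>
R:6↔4 J1 <7,2,3>
#7 <8,2,3>
R:5↔2 J1 <8,3,3>
C:6↔7 J2 <8,3,4>
3×7 − 2×3 − 1×4 = 11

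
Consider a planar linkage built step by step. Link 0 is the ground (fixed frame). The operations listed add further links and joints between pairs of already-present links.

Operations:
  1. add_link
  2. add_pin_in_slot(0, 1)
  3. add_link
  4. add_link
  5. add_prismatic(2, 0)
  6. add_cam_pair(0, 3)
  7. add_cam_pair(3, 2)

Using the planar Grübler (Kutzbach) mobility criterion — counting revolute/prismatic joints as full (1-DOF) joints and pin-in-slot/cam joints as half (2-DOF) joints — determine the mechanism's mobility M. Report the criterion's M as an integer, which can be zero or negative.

link 0 = ground. State L|J1|J2 = 1|0|0
+link1  2|0|0
PS(0,1) f=2→J2  2|0|1
+link2  3|0|1
+link3  4|0|1
P(2,0) f=1→J1  4|1|1
C(0,3) f=2→J2  4|1|2
C(3,2) f=2→J2  4|1|3
M = 3(4−1)−2·1−3 = 9−2−3 = 4

M = 4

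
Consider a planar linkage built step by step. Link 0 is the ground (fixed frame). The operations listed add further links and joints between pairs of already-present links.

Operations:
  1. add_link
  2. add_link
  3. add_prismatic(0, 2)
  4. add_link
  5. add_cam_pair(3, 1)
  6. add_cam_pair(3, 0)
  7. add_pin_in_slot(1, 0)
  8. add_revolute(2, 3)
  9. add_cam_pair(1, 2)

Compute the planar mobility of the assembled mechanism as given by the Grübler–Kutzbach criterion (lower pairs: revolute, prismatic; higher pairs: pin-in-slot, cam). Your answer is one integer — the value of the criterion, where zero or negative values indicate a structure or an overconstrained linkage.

(L,J1,J2)=(1,0,0); link0 fixed
link1: (2,0,0)
link2: (3,0,0)
P 0-2 [J1]: (3,1,0)
link3: (4,1,0)
C 3-1 [J2]: (4,1,1)
C 3-0 [J2]: (4,1,2)
PS 1-0 [J2]: (4,1,3)
R 2-3 [J1]: (4,2,3)
C 1-2 [J2]: (4,2,4)
Grübler: 3·3 − 2·2 − 4 = 1

M = 1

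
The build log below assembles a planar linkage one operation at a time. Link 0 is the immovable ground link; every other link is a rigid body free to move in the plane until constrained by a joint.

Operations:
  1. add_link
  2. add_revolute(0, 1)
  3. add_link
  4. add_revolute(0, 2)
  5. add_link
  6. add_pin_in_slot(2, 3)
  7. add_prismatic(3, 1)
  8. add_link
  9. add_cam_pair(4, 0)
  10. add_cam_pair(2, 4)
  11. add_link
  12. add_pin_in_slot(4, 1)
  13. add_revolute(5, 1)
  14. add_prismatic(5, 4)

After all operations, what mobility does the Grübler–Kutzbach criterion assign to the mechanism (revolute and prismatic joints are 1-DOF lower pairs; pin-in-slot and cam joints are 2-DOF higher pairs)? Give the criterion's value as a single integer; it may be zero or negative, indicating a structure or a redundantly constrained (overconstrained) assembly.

L=1 J1=0 J2=0
add link → L=2 J1=0 J2=0
R@0,1 dof=1 J1 → L=2 J1=1 J2=0
add link → L=3 J1=1 J2=0
R@0,2 dof=1 J1 → L=3 J1=2 J2=0
add link → L=4 J1=2 J2=0
PS@2,3 dof=2 J2 → L=4 J1=2 J2=1
P@3,1 dof=1 J1 → L=4 J1=3 J2=1
add link → L=5 J1=3 J2=1
C@4,0 dof=2 J2 → L=5 J1=3 J2=2
C@2,4 dof=2 J2 → L=5 J1=3 J2=3
add link → L=6 J1=3 J2=3
PS@4,1 dof=2 J2 → L=6 J1=3 J2=4
R@5,1 dof=1 J1 → L=6 J1=4 J2=4
P@5,4 dof=1 J1 → L=6 J1=5 J2=4
M=3(L−1)−2J1−J2=3·5−2·5−4=1

M = 1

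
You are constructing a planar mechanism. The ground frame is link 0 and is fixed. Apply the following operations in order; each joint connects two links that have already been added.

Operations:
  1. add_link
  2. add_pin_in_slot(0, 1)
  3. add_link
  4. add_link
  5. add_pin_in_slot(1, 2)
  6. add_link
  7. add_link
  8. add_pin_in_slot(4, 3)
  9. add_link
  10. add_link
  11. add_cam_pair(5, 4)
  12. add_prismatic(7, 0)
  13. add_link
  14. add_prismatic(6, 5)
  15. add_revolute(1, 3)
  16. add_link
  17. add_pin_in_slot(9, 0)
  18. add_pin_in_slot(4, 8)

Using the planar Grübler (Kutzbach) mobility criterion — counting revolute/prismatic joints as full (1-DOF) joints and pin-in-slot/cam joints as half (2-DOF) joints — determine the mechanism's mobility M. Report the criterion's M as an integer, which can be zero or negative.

L=1 J1=0 J2=0
add link → L=2 J1=0 J2=0
PS@0,1 dof=2 J2 → L=2 J1=0 J2=1
add link → L=3 J1=0 J2=1
add link → L=4 J1=0 J2=1
PS@1,2 dof=2 J2 → L=4 J1=0 J2=2
add link → L=5 J1=0 J2=2
add link → L=6 J1=0 J2=2
PS@4,3 dof=2 J2 → L=6 J1=0 J2=3
add link → L=7 J1=0 J2=3
add link → L=8 J1=0 J2=3
C@5,4 dof=2 J2 → L=8 J1=0 J2=4
P@7,0 dof=1 J1 → L=8 J1=1 J2=4
add link → L=9 J1=1 J2=4
P@6,5 dof=1 J1 → L=9 J1=2 J2=4
R@1,3 dof=1 J1 → L=9 J1=3 J2=4
add link → L=10 J1=3 J2=4
PS@9,0 dof=2 J2 → L=10 J1=3 J2=5
PS@4,8 dof=2 J2 → L=10 J1=3 J2=6
M=3(L−1)−2J1−J2=3·9−2·3−6=15

M = 15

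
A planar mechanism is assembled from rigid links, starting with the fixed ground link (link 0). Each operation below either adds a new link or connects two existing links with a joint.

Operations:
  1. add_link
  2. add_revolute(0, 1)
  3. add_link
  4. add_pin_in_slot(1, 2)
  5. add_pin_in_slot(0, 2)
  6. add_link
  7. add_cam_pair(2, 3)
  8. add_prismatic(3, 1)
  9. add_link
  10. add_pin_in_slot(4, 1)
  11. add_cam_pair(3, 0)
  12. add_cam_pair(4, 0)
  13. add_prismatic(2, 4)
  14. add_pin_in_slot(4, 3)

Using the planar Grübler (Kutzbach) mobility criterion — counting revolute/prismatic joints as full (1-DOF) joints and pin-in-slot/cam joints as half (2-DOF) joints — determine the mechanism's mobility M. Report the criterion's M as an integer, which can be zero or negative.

ground; <1,0,0>
#1 <2,0,0>
R:0↔1 J1 <2,1,0>
#2 <3,1,0>
PS:1↔2 J2 <3,1,1>
PS:0↔2 J2 <3,1,2>
#3 <4,1,2>
C:2↔3 J2 <4,1,3>
P:3↔1 J1 <4,2,3>
#4 <5,2,3>
PS:4↔1 J2 <5,2,4>
C:3↔0 J2 <5,2,5>
C:4↔0 J2 <5,2,6>
P:2↔4 J1 <5,3,6>
PS:4↔3 J2 <5,3,7>
3×4 − 2×3 − 1×7 = -1

M = -1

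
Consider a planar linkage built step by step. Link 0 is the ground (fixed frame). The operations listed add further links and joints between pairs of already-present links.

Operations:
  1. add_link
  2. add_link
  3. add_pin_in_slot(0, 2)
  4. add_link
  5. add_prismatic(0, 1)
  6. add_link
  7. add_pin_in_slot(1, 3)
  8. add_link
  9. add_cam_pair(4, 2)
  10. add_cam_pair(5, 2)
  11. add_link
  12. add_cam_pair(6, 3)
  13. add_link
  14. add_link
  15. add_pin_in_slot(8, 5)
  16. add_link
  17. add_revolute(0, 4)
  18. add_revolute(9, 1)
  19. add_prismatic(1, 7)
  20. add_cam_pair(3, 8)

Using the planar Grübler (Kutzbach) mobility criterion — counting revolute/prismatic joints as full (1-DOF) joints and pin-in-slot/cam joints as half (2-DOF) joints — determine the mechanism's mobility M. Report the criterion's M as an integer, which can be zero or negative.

M = 12

L=1 J1=0 J2=0
add link → L=2 J1=0 J2=0
add link → L=3 J1=0 J2=0
PS@0,2 dof=2 J2 → L=3 J1=0 J2=1
add link → L=4 J1=0 J2=1
P@0,1 dof=1 J1 → L=4 J1=1 J2=1
add link → L=5 J1=1 J2=1
PS@1,3 dof=2 J2 → L=5 J1=1 J2=2
add link → L=6 J1=1 J2=2
C@4,2 dof=2 J2 → L=6 J1=1 J2=3
C@5,2 dof=2 J2 → L=6 J1=1 J2=4
add link → L=7 J1=1 J2=4
C@6,3 dof=2 J2 → L=7 J1=1 J2=5
add link → L=8 J1=1 J2=5
add link → L=9 J1=1 J2=5
PS@8,5 dof=2 J2 → L=9 J1=1 J2=6
add link → L=10 J1=1 J2=6
R@0,4 dof=1 J1 → L=10 J1=2 J2=6
R@9,1 dof=1 J1 → L=10 J1=3 J2=6
P@1,7 dof=1 J1 → L=10 J1=4 J2=6
C@3,8 dof=2 J2 → L=10 J1=4 J2=7
M=3(L−1)−2J1−J2=3·9−2·4−7=12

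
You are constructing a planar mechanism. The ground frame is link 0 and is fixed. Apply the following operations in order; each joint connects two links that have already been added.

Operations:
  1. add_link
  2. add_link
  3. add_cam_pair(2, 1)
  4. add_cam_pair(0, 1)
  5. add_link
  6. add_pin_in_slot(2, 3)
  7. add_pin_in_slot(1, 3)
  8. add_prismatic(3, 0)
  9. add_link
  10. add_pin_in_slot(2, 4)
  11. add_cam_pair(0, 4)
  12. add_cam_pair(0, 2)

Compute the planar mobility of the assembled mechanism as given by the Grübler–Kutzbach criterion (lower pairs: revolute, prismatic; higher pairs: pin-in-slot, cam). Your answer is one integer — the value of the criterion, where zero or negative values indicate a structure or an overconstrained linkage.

L=1 J1=0 J2=0
add link → L=2 J1=0 J2=0
add link → L=3 J1=0 J2=0
C@2,1 dof=2 J2 → L=3 J1=0 J2=1
C@0,1 dof=2 J2 → L=3 J1=0 J2=2
add link → L=4 J1=0 J2=2
PS@2,3 dof=2 J2 → L=4 J1=0 J2=3
PS@1,3 dof=2 J2 → L=4 J1=0 J2=4
P@3,0 dof=1 J1 → L=4 J1=1 J2=4
add link → L=5 J1=1 J2=4
PS@2,4 dof=2 J2 → L=5 J1=1 J2=5
C@0,4 dof=2 J2 → L=5 J1=1 J2=6
C@0,2 dof=2 J2 → L=5 J1=1 J2=7
M=3(L−1)−2J1−J2=3·4−2·1−7=3

M = 3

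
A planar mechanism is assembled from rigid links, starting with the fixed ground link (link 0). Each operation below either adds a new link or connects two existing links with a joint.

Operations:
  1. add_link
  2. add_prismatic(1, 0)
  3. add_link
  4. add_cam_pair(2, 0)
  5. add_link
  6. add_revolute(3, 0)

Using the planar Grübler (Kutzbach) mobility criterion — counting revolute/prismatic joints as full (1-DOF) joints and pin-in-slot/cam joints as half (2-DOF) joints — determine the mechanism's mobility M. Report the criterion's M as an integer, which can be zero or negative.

M = 4

ground; <1,0,0>
#1 <2,0,0>
P:1↔0 J1 <2,1,0>
#2 <3,1,0>
C:2↔0 J2 <3,1,1>
#3 <4,1,1>
R:3↔0 J1 <4,2,1>
3×3 − 2×2 − 1×1 = 4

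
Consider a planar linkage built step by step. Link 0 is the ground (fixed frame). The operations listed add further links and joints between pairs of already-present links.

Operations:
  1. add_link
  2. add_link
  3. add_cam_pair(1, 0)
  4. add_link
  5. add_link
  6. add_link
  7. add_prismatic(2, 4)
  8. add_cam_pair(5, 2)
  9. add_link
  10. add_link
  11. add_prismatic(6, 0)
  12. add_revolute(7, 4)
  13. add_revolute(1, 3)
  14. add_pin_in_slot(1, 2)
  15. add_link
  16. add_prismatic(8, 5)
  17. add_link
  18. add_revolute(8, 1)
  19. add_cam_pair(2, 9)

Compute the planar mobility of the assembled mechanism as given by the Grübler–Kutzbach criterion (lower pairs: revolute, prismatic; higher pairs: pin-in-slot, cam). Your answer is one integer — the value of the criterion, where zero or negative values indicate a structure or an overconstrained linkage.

M = 11

L=1 J1=0 J2=0
add link → L=2 J1=0 J2=0
add link → L=3 J1=0 J2=0
C@1,0 dof=2 J2 → L=3 J1=0 J2=1
add link → L=4 J1=0 J2=1
add link → L=5 J1=0 J2=1
add link → L=6 J1=0 J2=1
P@2,4 dof=1 J1 → L=6 J1=1 J2=1
C@5,2 dof=2 J2 → L=6 J1=1 J2=2
add link → L=7 J1=1 J2=2
add link → L=8 J1=1 J2=2
P@6,0 dof=1 J1 → L=8 J1=2 J2=2
R@7,4 dof=1 J1 → L=8 J1=3 J2=2
R@1,3 dof=1 J1 → L=8 J1=4 J2=2
PS@1,2 dof=2 J2 → L=8 J1=4 J2=3
add link → L=9 J1=4 J2=3
P@8,5 dof=1 J1 → L=9 J1=5 J2=3
add link → L=10 J1=5 J2=3
R@8,1 dof=1 J1 → L=10 J1=6 J2=3
C@2,9 dof=2 J2 → L=10 J1=6 J2=4
M=3(L−1)−2J1−J2=3·9−2·6−4=11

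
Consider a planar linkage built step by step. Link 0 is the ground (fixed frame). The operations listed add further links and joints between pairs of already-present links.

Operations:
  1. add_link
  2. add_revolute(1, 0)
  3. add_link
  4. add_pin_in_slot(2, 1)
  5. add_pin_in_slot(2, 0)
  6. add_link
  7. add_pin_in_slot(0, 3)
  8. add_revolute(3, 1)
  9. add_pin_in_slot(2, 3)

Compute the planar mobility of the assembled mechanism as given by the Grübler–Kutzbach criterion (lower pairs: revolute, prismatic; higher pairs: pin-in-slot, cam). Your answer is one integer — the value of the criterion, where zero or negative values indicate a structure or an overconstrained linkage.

M = 1

(L,J1,J2)=(1,0,0); link0 fixed
link1: (2,0,0)
R 1-0 [J1]: (2,1,0)
link2: (3,1,0)
PS 2-1 [J2]: (3,1,1)
PS 2-0 [J2]: (3,1,2)
link3: (4,1,2)
PS 0-3 [J2]: (4,1,3)
R 3-1 [J1]: (4,2,3)
PS 2-3 [J2]: (4,2,4)
Grübler: 3·3 − 2·2 − 4 = 1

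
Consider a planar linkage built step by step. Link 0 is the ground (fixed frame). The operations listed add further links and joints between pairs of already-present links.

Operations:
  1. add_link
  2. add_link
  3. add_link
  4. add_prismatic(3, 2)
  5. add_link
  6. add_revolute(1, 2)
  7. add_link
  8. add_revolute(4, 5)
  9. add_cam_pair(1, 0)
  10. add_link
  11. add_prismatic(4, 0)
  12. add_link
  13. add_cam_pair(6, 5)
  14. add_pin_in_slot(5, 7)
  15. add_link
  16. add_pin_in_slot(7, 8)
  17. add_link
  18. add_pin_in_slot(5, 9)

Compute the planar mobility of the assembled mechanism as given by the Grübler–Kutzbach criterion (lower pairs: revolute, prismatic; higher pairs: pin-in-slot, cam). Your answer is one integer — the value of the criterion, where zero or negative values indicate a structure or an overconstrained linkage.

link 0 = ground. State L|J1|J2 = 1|0|0
+link1  2|0|0
+link2  3|0|0
+link3  4|0|0
P(3,2) f=1→J1  4|1|0
+link4  5|1|0
R(1,2) f=1→J1  5|2|0
+link5  6|2|0
R(4,5) f=1→J1  6|3|0
C(1,0) f=2→J2  6|3|1
+link6  7|3|1
P(4,0) f=1→J1  7|4|1
+link7  8|4|1
C(6,5) f=2→J2  8|4|2
PS(5,7) f=2→J2  8|4|3
+link8  9|4|3
PS(7,8) f=2→J2  9|4|4
+link9  10|4|4
PS(5,9) f=2→J2  10|4|5
M = 3(10−1)−2·4−5 = 27−8−5 = 14

M = 14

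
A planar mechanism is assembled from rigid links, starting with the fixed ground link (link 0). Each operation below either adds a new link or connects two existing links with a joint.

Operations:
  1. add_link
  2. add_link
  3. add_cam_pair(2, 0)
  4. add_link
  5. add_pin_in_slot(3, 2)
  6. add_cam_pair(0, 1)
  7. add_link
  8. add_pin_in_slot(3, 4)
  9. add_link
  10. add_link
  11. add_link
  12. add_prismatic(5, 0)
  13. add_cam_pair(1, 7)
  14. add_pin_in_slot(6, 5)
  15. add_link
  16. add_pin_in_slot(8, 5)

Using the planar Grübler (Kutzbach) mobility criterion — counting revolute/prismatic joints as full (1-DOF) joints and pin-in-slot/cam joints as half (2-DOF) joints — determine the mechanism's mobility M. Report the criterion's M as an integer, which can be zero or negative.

M = 15

L=1 J1=0 J2=0
add link → L=2 J1=0 J2=0
add link → L=3 J1=0 J2=0
C@2,0 dof=2 J2 → L=3 J1=0 J2=1
add link → L=4 J1=0 J2=1
PS@3,2 dof=2 J2 → L=4 J1=0 J2=2
C@0,1 dof=2 J2 → L=4 J1=0 J2=3
add link → L=5 J1=0 J2=3
PS@3,4 dof=2 J2 → L=5 J1=0 J2=4
add link → L=6 J1=0 J2=4
add link → L=7 J1=0 J2=4
add link → L=8 J1=0 J2=4
P@5,0 dof=1 J1 → L=8 J1=1 J2=4
C@1,7 dof=2 J2 → L=8 J1=1 J2=5
PS@6,5 dof=2 J2 → L=8 J1=1 J2=6
add link → L=9 J1=1 J2=6
PS@8,5 dof=2 J2 → L=9 J1=1 J2=7
M=3(L−1)−2J1−J2=3·8−2·1−7=15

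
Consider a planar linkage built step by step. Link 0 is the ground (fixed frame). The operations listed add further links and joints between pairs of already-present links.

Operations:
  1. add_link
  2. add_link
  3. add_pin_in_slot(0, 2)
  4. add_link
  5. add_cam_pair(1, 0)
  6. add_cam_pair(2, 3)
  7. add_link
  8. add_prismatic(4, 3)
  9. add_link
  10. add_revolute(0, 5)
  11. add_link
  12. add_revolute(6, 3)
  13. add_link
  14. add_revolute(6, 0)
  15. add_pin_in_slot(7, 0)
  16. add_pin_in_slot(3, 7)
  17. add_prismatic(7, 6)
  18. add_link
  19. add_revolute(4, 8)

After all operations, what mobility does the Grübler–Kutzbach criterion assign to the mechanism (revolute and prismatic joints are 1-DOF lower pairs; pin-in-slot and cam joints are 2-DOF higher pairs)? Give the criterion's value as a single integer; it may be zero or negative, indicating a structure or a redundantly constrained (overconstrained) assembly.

M = 7

L=1 J1=0 J2=0
add link → L=2 J1=0 J2=0
add link → L=3 J1=0 J2=0
PS@0,2 dof=2 J2 → L=3 J1=0 J2=1
add link → L=4 J1=0 J2=1
C@1,0 dof=2 J2 → L=4 J1=0 J2=2
C@2,3 dof=2 J2 → L=4 J1=0 J2=3
add link → L=5 J1=0 J2=3
P@4,3 dof=1 J1 → L=5 J1=1 J2=3
add link → L=6 J1=1 J2=3
R@0,5 dof=1 J1 → L=6 J1=2 J2=3
add link → L=7 J1=2 J2=3
R@6,3 dof=1 J1 → L=7 J1=3 J2=3
add link → L=8 J1=3 J2=3
R@6,0 dof=1 J1 → L=8 J1=4 J2=3
PS@7,0 dof=2 J2 → L=8 J1=4 J2=4
PS@3,7 dof=2 J2 → L=8 J1=4 J2=5
P@7,6 dof=1 J1 → L=8 J1=5 J2=5
add link → L=9 J1=5 J2=5
R@4,8 dof=1 J1 → L=9 J1=6 J2=5
M=3(L−1)−2J1−J2=3·8−2·6−5=7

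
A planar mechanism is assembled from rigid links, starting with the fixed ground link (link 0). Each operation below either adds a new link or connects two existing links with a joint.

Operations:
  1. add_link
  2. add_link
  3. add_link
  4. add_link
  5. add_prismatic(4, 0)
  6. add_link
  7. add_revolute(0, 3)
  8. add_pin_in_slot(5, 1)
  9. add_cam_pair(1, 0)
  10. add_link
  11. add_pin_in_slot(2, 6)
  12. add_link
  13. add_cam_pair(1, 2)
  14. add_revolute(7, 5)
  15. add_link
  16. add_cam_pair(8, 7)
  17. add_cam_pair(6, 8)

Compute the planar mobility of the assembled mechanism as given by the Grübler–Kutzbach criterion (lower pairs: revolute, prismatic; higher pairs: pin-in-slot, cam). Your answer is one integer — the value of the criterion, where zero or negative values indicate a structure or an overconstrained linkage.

M = 12

[1;0;0] (link 0 is ground)
L+ [2;0;0]
L+ [3;0;0]
L+ [4;0;0]
L+ [5;0;0]
P(4,0)∈J1 [5;1;0]
L+ [6;1;0]
R(0,3)∈J1 [6;2;0]
PS(5,1)∈J2 [6;2;1]
C(1,0)∈J2 [6;2;2]
L+ [7;2;2]
PS(2,6)∈J2 [7;2;3]
L+ [8;2;3]
C(1,2)∈J2 [8;2;4]
R(7,5)∈J1 [8;3;4]
L+ [9;3;4]
C(8,7)∈J2 [9;3;5]
C(6,8)∈J2 [9;3;6]
mobility = 24 − 6 − 6 = 12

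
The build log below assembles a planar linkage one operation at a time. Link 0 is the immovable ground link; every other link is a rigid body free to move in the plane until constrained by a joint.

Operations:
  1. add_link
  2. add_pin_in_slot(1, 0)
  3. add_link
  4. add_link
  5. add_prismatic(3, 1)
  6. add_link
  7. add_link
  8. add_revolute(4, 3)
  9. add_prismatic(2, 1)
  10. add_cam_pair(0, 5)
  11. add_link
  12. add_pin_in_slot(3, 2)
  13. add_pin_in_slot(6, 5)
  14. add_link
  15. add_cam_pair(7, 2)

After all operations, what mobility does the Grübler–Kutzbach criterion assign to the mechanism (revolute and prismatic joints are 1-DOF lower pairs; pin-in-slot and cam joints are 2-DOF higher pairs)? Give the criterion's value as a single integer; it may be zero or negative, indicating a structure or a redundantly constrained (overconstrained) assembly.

ground; <1,0,0>
#1 <2,0,0>
PS:1↔0 J2 <2,0,1>
#2 <3,0,1>
#3 <4,0,1>
P:3↔1 J1 <4,1,1>
#4 <5,1,1>
#5 <6,1,1>
R:4↔3 J1 <6,2,1>
P:2↔1 J1 <6,3,1>
C:0↔5 J2 <6,3,2>
#6 <7,3,2>
PS:3↔2 J2 <7,3,3>
PS:6↔5 J2 <7,3,4>
#7 <8,3,4>
C:7↔2 J2 <8,3,5>
3×7 − 2×3 − 1×5 = 10

M = 10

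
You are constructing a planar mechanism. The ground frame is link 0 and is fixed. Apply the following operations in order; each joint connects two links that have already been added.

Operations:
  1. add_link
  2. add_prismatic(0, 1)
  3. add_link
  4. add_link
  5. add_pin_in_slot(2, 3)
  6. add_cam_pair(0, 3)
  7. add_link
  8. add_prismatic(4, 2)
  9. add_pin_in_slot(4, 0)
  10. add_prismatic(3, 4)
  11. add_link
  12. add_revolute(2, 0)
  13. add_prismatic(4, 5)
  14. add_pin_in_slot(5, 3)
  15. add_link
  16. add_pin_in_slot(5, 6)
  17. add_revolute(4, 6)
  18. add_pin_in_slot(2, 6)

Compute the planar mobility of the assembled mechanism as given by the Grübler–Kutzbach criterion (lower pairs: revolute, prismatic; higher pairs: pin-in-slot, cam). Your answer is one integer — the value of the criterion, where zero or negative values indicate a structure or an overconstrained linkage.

(L,J1,J2)=(1,0,0); link0 fixed
link1: (2,0,0)
P 0-1 [J1]: (2,1,0)
link2: (3,1,0)
link3: (4,1,0)
PS 2-3 [J2]: (4,1,1)
C 0-3 [J2]: (4,1,2)
link4: (5,1,2)
P 4-2 [J1]: (5,2,2)
PS 4-0 [J2]: (5,2,3)
P 3-4 [J1]: (5,3,3)
link5: (6,3,3)
R 2-0 [J1]: (6,4,3)
P 4-5 [J1]: (6,5,3)
PS 5-3 [J2]: (6,5,4)
link6: (7,5,4)
PS 5-6 [J2]: (7,5,5)
R 4-6 [J1]: (7,6,5)
PS 2-6 [J2]: (7,6,6)
Grübler: 3·6 − 2·6 − 6 = 0

M = 0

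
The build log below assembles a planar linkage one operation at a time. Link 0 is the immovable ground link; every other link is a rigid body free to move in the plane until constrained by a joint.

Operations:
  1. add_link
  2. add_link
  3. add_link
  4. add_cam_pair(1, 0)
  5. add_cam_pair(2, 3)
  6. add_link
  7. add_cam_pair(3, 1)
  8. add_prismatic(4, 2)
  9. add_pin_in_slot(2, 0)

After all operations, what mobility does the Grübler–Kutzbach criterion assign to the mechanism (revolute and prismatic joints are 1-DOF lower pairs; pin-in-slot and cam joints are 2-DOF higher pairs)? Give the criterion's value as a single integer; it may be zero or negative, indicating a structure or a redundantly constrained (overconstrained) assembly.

link 0 = ground. State L|J1|J2 = 1|0|0
+link1  2|0|0
+link2  3|0|0
+link3  4|0|0
C(1,0) f=2→J2  4|0|1
C(2,3) f=2→J2  4|0|2
+link4  5|0|2
C(3,1) f=2→J2  5|0|3
P(4,2) f=1→J1  5|1|3
PS(2,0) f=2→J2  5|1|4
M = 3(5−1)−2·1−4 = 12−2−4 = 6

M = 6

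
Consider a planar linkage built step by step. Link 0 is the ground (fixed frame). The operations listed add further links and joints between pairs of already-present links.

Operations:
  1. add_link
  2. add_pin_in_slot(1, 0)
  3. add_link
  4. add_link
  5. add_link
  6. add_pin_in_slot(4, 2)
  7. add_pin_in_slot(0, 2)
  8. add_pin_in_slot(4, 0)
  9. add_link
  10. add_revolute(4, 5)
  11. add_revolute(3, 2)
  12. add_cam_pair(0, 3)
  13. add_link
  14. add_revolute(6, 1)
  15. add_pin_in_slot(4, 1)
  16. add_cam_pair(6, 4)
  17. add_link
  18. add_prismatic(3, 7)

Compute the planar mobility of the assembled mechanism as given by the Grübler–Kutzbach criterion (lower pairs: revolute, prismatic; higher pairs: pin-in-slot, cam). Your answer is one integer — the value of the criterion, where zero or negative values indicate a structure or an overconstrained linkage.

M = 6

(L,J1,J2)=(1,0,0); link0 fixed
link1: (2,0,0)
PS 1-0 [J2]: (2,0,1)
link2: (3,0,1)
link3: (4,0,1)
link4: (5,0,1)
PS 4-2 [J2]: (5,0,2)
PS 0-2 [J2]: (5,0,3)
PS 4-0 [J2]: (5,0,4)
link5: (6,0,4)
R 4-5 [J1]: (6,1,4)
R 3-2 [J1]: (6,2,4)
C 0-3 [J2]: (6,2,5)
link6: (7,2,5)
R 6-1 [J1]: (7,3,5)
PS 4-1 [J2]: (7,3,6)
C 6-4 [J2]: (7,3,7)
link7: (8,3,7)
P 3-7 [J1]: (8,4,7)
Grübler: 3·7 − 2·4 − 7 = 6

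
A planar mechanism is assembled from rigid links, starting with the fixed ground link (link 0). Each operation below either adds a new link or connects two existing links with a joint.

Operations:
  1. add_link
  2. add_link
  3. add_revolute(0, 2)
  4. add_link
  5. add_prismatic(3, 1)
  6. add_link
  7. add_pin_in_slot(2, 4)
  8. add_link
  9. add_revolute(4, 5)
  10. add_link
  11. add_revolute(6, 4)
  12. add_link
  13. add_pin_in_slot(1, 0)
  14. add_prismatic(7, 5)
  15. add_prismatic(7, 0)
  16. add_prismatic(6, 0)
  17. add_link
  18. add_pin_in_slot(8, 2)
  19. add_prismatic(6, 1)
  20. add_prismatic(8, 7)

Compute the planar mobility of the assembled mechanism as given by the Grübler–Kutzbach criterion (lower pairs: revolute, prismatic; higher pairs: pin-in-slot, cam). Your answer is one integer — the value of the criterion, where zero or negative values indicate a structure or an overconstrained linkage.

L=1 J1=0 J2=0
add link → L=2 J1=0 J2=0
add link → L=3 J1=0 J2=0
R@0,2 dof=1 J1 → L=3 J1=1 J2=0
add link → L=4 J1=1 J2=0
P@3,1 dof=1 J1 → L=4 J1=2 J2=0
add link → L=5 J1=2 J2=0
PS@2,4 dof=2 J2 → L=5 J1=2 J2=1
add link → L=6 J1=2 J2=1
R@4,5 dof=1 J1 → L=6 J1=3 J2=1
add link → L=7 J1=3 J2=1
R@6,4 dof=1 J1 → L=7 J1=4 J2=1
add link → L=8 J1=4 J2=1
PS@1,0 dof=2 J2 → L=8 J1=4 J2=2
P@7,5 dof=1 J1 → L=8 J1=5 J2=2
P@7,0 dof=1 J1 → L=8 J1=6 J2=2
P@6,0 dof=1 J1 → L=8 J1=7 J2=2
add link → L=9 J1=7 J2=2
PS@8,2 dof=2 J2 → L=9 J1=7 J2=3
P@6,1 dof=1 J1 → L=9 J1=8 J2=3
P@8,7 dof=1 J1 → L=9 J1=9 J2=3
M=3(L−1)−2J1−J2=3·8−2·9−3=3

M = 3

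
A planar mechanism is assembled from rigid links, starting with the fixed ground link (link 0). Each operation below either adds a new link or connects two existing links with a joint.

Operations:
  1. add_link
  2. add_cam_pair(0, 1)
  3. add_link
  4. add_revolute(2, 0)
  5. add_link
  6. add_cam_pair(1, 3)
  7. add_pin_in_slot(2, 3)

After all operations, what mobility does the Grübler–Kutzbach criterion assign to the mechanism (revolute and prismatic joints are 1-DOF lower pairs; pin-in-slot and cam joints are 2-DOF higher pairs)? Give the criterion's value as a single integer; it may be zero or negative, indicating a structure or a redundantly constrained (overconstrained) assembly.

M = 4

ground; <1,0,0>
#1 <2,0,0>
C:0↔1 J2 <2,0,1>
#2 <3,0,1>
R:2↔0 J1 <3,1,1>
#3 <4,1,1>
C:1↔3 J2 <4,1,2>
PS:2↔3 J2 <4,1,3>
3×3 − 2×1 − 1×3 = 4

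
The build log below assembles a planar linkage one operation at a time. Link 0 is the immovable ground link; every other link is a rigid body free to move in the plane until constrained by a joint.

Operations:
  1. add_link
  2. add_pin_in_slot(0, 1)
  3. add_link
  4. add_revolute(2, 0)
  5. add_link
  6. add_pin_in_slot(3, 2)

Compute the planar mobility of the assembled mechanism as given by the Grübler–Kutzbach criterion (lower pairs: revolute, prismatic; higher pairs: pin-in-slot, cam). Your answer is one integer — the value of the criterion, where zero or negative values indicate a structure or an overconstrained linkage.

M = 5

(L,J1,J2)=(1,0,0); link0 fixed
link1: (2,0,0)
PS 0-1 [J2]: (2,0,1)
link2: (3,0,1)
R 2-0 [J1]: (3,1,1)
link3: (4,1,1)
PS 3-2 [J2]: (4,1,2)
Grübler: 3·3 − 2·1 − 2 = 5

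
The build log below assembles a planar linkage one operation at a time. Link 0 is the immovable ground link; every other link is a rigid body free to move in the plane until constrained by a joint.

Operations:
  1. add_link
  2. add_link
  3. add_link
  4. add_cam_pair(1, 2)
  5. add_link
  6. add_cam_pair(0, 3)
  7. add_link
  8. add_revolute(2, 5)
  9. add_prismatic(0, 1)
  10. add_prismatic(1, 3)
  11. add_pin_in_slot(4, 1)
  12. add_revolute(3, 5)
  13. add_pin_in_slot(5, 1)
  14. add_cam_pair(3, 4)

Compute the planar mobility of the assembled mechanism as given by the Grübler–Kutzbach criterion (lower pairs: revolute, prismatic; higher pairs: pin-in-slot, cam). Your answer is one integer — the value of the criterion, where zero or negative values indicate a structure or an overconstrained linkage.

M = 2

ground; <1,0,0>
#1 <2,0,0>
#2 <3,0,0>
#3 <4,0,0>
C:1↔2 J2 <4,0,1>
#4 <5,0,1>
C:0↔3 J2 <5,0,2>
#5 <6,0,2>
R:2↔5 J1 <6,1,2>
P:0↔1 J1 <6,2,2>
P:1↔3 J1 <6,3,2>
PS:4↔1 J2 <6,3,3>
R:3↔5 J1 <6,4,3>
PS:5↔1 J2 <6,4,4>
C:3↔4 J2 <6,4,5>
3×5 − 2×4 − 1×5 = 2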